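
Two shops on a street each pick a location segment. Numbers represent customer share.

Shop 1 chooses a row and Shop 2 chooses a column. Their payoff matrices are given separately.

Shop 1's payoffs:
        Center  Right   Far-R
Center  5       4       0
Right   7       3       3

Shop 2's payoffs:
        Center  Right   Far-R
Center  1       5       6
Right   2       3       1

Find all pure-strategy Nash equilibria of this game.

Shop 1 against Center: payoffs 5, 7 → best response Right.
Shop 1 against Right: payoffs 4, 3 → best response Center.
Shop 1 against Far-R: payoffs 0, 3 → best response Right.
Shop 2 against Center: payoffs 1, 5, 6 → best response Far-R.
Shop 2 against Right: payoffs 2, 3, 1 → best response Right.
No profile is a mutual best response for all players.

There is no pure-strategy Nash equilibrium.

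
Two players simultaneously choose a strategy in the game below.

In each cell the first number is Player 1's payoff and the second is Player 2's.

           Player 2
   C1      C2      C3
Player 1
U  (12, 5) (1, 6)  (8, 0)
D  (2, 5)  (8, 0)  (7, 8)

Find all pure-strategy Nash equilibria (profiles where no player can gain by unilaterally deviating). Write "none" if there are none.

No pure-strategy Nash equilibrium.

Player 1 against C1: payoffs 12, 2 → best response U.
Player 1 against C2: payoffs 1, 8 → best response D.
Player 1 against C3: payoffs 8, 7 → best response U.
Player 2 against U: payoffs 5, 6, 0 → best response C2.
Player 2 against D: payoffs 5, 0, 8 → best response C3.
No profile is a mutual best response for all players.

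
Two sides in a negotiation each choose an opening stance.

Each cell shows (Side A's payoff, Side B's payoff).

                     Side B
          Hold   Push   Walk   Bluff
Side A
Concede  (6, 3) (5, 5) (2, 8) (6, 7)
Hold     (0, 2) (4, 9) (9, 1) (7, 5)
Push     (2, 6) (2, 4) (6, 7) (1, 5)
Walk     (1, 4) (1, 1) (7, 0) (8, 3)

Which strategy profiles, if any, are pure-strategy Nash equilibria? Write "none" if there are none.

Mark each player's best response to every combination of opponents' strategies; a profile where every player is best-responding is a pure Nash equilibrium.
Side A against Hold: payoffs 6, 0, 2, 1 → best response Concede.
Side A against Push: payoffs 5, 4, 2, 1 → best response Concede.
Side A against Walk: payoffs 2, 9, 6, 7 → best response Hold.
Side A against Bluff: payoffs 6, 7, 1, 8 → best response Walk.
Side B against Concede: payoffs 3, 5, 8, 7 → best response Walk.
Side B against Hold: payoffs 2, 9, 1, 5 → best response Push.
Side B against Push: payoffs 6, 4, 7, 5 → best response Walk.
Side B against Walk: payoffs 4, 1, 0, 3 → best response Hold.
No profile is a mutual best response for all players.

No pure-strategy Nash equilibrium.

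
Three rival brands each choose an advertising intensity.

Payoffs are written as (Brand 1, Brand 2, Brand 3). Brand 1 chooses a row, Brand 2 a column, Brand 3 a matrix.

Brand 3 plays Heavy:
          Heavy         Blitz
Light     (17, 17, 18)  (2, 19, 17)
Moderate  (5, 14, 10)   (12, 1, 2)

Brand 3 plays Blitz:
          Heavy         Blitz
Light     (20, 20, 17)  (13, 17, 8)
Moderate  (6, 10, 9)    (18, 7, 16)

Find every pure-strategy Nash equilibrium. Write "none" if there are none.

No pure-strategy Nash equilibrium.

(Light, Heavy, Heavy): Brand 2 can switch to Blitz (17 → 19). Not NE.
(Light, Heavy, Blitz): Brand 3 can switch to Heavy (17 → 18). Not NE.
(Light, Blitz, Heavy): Brand 1 can switch to Moderate (2 → 12). Not NE.
(Light, Blitz, Blitz): Brand 1 can switch to Moderate (13 → 18). Not NE.
(Moderate, Heavy, Heavy): Brand 1 can switch to Light (5 → 17). Not NE.
(Moderate, Heavy, Blitz): Brand 1 can switch to Light (6 → 20). Not NE.
(Moderate, Blitz, Heavy): Brand 2 can switch to Heavy (1 → 14). Not NE.
(Moderate, Blitz, Blitz): Brand 2 can switch to Heavy (7 → 10). Not NE.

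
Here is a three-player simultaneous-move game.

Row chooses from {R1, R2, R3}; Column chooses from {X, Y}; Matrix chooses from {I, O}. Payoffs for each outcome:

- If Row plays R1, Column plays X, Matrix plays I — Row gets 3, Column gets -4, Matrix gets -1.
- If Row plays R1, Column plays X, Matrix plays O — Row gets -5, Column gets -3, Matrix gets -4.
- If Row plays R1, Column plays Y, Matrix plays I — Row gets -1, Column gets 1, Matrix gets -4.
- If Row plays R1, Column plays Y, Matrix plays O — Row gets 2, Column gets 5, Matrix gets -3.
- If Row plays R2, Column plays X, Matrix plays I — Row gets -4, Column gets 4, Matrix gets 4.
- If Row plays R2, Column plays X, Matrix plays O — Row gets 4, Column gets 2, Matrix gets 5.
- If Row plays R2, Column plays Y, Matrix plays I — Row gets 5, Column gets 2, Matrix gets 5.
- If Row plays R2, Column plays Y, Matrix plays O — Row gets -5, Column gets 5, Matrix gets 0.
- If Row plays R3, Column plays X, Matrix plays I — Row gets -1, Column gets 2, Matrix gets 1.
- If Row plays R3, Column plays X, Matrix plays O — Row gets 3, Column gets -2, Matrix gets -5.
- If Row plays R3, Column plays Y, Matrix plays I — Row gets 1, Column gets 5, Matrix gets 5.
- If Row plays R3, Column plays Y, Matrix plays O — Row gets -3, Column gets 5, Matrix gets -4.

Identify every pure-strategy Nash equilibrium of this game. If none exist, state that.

(R1, Y, O)

Mark each player's best response to every combination of opponents' strategies; a profile where every player is best-responding is a pure Nash equilibrium.
Row against (X, I): payoffs 3, -4, -1 → best response R1.
Row against (X, O): payoffs -5, 4, 3 → best response R2.
Row against (Y, I): payoffs -1, 5, 1 → best response R2.
Row against (Y, O): payoffs 2, -5, -3 → best response R1.
Column against (R1, I): payoffs -4, 1 → best response Y.
Column against (R1, O): payoffs -3, 5 → best response Y.
Column against (R2, I): payoffs 4, 2 → best response X.
Column against (R2, O): payoffs 2, 5 → best response Y.
Column against (R3, I): payoffs 2, 5 → best response Y.
Column against (R3, O): payoffs -2, 5 → best response Y.
Matrix against (R1, X): payoffs -1, -4 → best response I.
Matrix against (R1, Y): payoffs -4, -3 → best response O.
Matrix against (R2, X): payoffs 4, 5 → best response O.
Matrix against (R2, Y): payoffs 5, 0 → best response I.
Matrix against (R3, X): payoffs 1, -5 → best response I.
Matrix against (R3, Y): payoffs 5, -4 → best response I.
Mutual best responses: (R1, Y, O).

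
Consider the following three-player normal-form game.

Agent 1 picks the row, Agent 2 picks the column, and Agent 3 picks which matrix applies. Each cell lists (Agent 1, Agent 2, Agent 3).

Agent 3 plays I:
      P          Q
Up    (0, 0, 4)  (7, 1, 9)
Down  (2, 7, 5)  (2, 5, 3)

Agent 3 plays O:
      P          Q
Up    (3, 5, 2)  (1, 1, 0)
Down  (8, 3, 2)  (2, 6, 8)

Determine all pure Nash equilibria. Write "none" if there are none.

For each strategy profile, look for a profitable unilateral deviation.
(Up, P, I): Agent 1 can switch to Down (0 → 2). Not NE.
(Up, P, O): Agent 1 can switch to Down (3 → 8). Not NE.
(Up, Q, I): Agent 1 gets 7, best alternative 2; Agent 2 gets 1, best alternative 0; Agent 3 gets 9, best alternative 0. No profitable deviation — NE.
(Up, Q, O): Agent 1 can switch to Down (1 → 2). Not NE.
(Down, P, I): Agent 1 gets 2, best alternative 0; Agent 2 gets 7, best alternative 5; Agent 3 gets 5, best alternative 2. No profitable deviation — NE.
(Down, P, O): Agent 2 can switch to Q (3 → 6). Not NE.
(Down, Q, I): Agent 1 can switch to Up (2 → 7). Not NE.
(Down, Q, O): Agent 1 gets 2, best alternative 1; Agent 2 gets 6, best alternative 3; Agent 3 gets 8, best alternative 3. No profitable deviation — NE.

Pure-strategy Nash equilibria: (Up, Q, I); (Down, P, I); (Down, Q, O)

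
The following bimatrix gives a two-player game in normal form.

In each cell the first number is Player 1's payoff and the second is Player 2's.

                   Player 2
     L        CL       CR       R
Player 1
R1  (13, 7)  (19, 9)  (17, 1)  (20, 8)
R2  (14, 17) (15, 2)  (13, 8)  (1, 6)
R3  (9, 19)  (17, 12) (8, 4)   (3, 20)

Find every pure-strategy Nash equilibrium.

The pure Nash equilibria are (R1, CL), (R2, L).

Player 1 against L: payoffs 13, 14, 9 → best response R2.
Player 1 against CL: payoffs 19, 15, 17 → best response R1.
Player 1 against CR: payoffs 17, 13, 8 → best response R1.
Player 1 against R: payoffs 20, 1, 3 → best response R1.
Player 2 against R1: payoffs 7, 9, 1, 8 → best response CL.
Player 2 against R2: payoffs 17, 2, 8, 6 → best response L.
Player 2 against R3: payoffs 19, 12, 4, 20 → best response R.
Mutual best responses: (R1, CL); (R2, L).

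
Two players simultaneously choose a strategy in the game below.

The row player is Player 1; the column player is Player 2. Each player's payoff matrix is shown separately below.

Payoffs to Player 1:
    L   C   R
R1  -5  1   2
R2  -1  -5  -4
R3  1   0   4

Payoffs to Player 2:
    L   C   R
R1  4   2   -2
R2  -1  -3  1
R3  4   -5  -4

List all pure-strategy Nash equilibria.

Player 1 against L: payoffs -5, -1, 1 → best response R3.
Player 1 against C: payoffs 1, -5, 0 → best response R1.
Player 1 against R: payoffs 2, -4, 4 → best response R3.
Player 2 against R1: payoffs 4, 2, -2 → best response L.
Player 2 against R2: payoffs -1, -3, 1 → best response R.
Player 2 against R3: payoffs 4, -5, -4 → best response L.
Mutual best responses: (R3, L).

(R3, L)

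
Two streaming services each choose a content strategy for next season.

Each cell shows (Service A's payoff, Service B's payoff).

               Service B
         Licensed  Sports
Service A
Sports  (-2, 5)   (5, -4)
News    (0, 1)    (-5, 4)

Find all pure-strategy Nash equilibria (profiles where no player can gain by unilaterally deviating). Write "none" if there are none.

(Sports, Licensed): Service A can switch to News (-2 → 0). Not NE.
(Sports, Sports): Service B can switch to Licensed (-4 → 5). Not NE.
(News, Licensed): Service B can switch to Sports (1 → 4). Not NE.
(News, Sports): Service A can switch to Sports (-5 → 5). Not NE.

This game has no pure Nash equilibrium.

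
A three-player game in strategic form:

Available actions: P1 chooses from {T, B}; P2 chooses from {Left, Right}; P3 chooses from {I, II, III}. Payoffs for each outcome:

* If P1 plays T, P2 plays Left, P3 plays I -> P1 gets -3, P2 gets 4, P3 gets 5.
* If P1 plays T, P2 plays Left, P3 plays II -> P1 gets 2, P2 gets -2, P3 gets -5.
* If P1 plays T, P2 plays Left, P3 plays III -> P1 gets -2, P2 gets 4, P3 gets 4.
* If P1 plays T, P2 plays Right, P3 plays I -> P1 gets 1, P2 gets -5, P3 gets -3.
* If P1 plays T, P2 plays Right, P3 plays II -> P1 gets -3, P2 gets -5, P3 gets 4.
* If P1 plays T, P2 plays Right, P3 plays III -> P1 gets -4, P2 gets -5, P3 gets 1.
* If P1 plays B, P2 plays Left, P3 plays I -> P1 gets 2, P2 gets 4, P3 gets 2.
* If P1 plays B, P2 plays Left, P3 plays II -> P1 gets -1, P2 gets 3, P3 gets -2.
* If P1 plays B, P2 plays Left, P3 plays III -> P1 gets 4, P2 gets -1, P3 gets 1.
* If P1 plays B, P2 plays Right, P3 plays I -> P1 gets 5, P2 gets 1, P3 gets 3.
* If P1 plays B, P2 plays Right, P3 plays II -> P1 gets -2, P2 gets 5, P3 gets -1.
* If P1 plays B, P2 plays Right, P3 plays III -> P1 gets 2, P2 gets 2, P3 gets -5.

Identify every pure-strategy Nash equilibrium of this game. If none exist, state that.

Pure NE: (B, Left, I)

(T, Left, I): P1 can switch to B (-3 → 2). Not NE.
(T, Left, II): P3 can switch to I (-5 → 5). Not NE.
(T, Left, III): P1 can switch to B (-2 → 4). Not NE.
(T, Right, I): P1 can switch to B (1 → 5). Not NE.
(T, Right, II): P1 can switch to B (-3 → -2). Not NE.
(T, Right, III): P1 can switch to B (-4 → 2). Not NE.
(B, Left, I): P1 gets 2, best alternative -3; P2 gets 4, best alternative 1; P3 gets 2, best alternative 1. No profitable deviation — NE.
(B, Left, II): P1 can switch to T (-1 → 2). Not NE.
(B, Left, III): P2 can switch to Right (-1 → 2). Not NE.
(The remaining 3 profiles each have a profitable deviation by the same check.)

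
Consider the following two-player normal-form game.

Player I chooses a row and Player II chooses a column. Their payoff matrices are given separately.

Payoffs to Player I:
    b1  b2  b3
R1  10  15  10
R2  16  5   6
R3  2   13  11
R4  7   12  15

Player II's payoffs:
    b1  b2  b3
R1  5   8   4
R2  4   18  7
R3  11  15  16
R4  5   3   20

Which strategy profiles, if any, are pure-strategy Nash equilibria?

(R1, b2) and (R4, b3)

Check each profile: it is a Nash equilibrium iff no player can strictly gain by switching unilaterally.
(R1, b1): Player I can switch to R2 (10 → 16). Not NE.
(R1, b2): Player I gets 15, best alternative 13; Player II gets 8, best alternative 5. No profitable deviation — NE.
(R1, b3): Player I can switch to R3 (10 → 11). Not NE.
(R2, b1): Player II can switch to b2 (4 → 18). Not NE.
(R2, b2): Player I can switch to R1 (5 → 15). Not NE.
(R2, b3): Player I can switch to R1 (6 → 10). Not NE.
(R3, b1): Player I can switch to R1 (2 → 10). Not NE.
(R4, b3): Player I gets 15, best alternative 11; Player II gets 20, best alternative 5. No profitable deviation — NE.
(The remaining 4 profiles each have a profitable deviation by the same check.)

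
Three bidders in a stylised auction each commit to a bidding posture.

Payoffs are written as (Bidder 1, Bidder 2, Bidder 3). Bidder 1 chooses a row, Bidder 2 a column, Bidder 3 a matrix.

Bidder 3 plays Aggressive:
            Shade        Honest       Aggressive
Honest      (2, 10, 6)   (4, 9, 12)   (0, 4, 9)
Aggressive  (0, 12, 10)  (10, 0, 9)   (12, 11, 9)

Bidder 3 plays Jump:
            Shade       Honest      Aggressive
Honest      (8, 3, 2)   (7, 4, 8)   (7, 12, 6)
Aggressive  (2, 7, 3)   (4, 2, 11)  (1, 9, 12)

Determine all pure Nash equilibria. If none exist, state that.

(Honest, Shade, Aggressive)

Bidder 1 against (Shade, Aggressive): payoffs 2, 0 → best response Honest.
Bidder 1 against (Shade, Jump): payoffs 8, 2 → best response Honest.
Bidder 1 against (Honest, Aggressive): payoffs 4, 10 → best response Aggressive.
Bidder 1 against (Honest, Jump): payoffs 7, 4 → best response Honest.
Bidder 1 against (Aggressive, Aggressive): payoffs 0, 12 → best response Aggressive.
Bidder 1 against (Aggressive, Jump): payoffs 7, 1 → best response Honest.
Bidder 2 against (Honest, Aggressive): payoffs 10, 9, 4 → best response Shade.
Bidder 2 against (Honest, Jump): payoffs 3, 4, 12 → best response Aggressive.
Bidder 2 against (Aggressive, Aggressive): payoffs 12, 0, 11 → best response Shade.
Bidder 2 against (Aggressive, Jump): payoffs 7, 2, 9 → best response Aggressive.
Bidder 3 against (Honest, Shade): payoffs 6, 2 → best response Aggressive.
Bidder 3 against (Honest, Honest): payoffs 12, 8 → best response Aggressive.
Bidder 3 against (Honest, Aggressive): payoffs 9, 6 → best response Aggressive.
Bidder 3 against (Aggressive, Shade): payoffs 10, 3 → best response Aggressive.
Bidder 3 against (Aggressive, Honest): payoffs 9, 11 → best response Jump.
Bidder 3 against (Aggressive, Aggressive): payoffs 9, 12 → best response Jump.
Mutual best responses: (Honest, Shade, Aggressive).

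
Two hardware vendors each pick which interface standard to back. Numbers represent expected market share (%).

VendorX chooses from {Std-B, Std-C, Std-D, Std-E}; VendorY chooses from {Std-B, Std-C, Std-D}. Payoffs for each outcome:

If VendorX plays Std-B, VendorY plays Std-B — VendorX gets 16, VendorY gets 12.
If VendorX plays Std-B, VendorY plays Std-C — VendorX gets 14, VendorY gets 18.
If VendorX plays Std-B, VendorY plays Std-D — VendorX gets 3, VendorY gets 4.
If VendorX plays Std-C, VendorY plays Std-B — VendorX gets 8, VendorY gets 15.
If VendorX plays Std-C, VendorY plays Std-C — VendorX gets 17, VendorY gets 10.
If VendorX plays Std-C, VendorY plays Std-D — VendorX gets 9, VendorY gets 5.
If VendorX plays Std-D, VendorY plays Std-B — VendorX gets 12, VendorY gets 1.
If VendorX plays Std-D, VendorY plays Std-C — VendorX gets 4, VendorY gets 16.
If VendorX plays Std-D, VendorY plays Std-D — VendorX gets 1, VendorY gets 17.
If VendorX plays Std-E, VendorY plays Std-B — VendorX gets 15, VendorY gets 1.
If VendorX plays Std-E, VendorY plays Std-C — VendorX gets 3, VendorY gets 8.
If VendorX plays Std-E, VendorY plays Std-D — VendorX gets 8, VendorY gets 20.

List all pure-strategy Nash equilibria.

VendorX against Std-B: payoffs 16, 8, 12, 15 → best response Std-B.
VendorX against Std-C: payoffs 14, 17, 4, 3 → best response Std-C.
VendorX against Std-D: payoffs 3, 9, 1, 8 → best response Std-C.
VendorY against Std-B: payoffs 12, 18, 4 → best response Std-C.
VendorY against Std-C: payoffs 15, 10, 5 → best response Std-B.
VendorY against Std-D: payoffs 1, 16, 17 → best response Std-D.
VendorY against Std-E: payoffs 1, 8, 20 → best response Std-D.
No profile is a mutual best response for all players.

none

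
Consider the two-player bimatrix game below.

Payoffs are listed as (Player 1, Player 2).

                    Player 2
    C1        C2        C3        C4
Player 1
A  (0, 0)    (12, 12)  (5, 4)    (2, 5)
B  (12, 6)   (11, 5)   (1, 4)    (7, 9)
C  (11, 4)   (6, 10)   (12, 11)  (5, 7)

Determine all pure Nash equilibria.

Pure-strategy Nash equilibria: (A, C2); (B, C4); (C, C3)

Mark each player's best response to every combination of opponents' strategies; a profile where every player is best-responding is a pure Nash equilibrium.
Player 1 against C1: payoffs 0, 12, 11 → best response B.
Player 1 against C2: payoffs 12, 11, 6 → best response A.
Player 1 against C3: payoffs 5, 1, 12 → best response C.
Player 1 against C4: payoffs 2, 7, 5 → best response B.
Player 2 against A: payoffs 0, 12, 4, 5 → best response C2.
Player 2 against B: payoffs 6, 5, 4, 9 → best response C4.
Player 2 against C: payoffs 4, 10, 11, 7 → best response C3.
Mutual best responses: (A, C2); (B, C4); (C, C3).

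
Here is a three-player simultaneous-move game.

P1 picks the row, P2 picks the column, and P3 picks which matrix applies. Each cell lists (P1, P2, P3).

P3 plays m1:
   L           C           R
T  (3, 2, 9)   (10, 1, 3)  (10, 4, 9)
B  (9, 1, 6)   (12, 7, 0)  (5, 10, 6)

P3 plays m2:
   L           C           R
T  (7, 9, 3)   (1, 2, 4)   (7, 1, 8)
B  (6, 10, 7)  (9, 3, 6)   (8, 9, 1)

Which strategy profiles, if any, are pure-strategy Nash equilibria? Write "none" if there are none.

The unique pure-strategy Nash equilibrium is (T, R, m1).

Check each profile: it is a Nash equilibrium iff no player can strictly gain by switching unilaterally.
(T, L, m1): P1 can switch to B (3 → 9). Not NE.
(T, L, m2): P3 can switch to m1 (3 → 9). Not NE.
(T, C, m1): P1 can switch to B (10 → 12). Not NE.
(T, C, m2): P1 can switch to B (1 → 9). Not NE.
(T, R, m1): P1 gets 10, best alternative 5; P2 gets 4, best alternative 2; P3 gets 9, best alternative 8. No profitable deviation — NE.
(T, R, m2): P1 can switch to B (7 → 8). Not NE.
(B, L, m1): P2 can switch to C (1 → 7). Not NE.
(B, L, m2): P1 can switch to T (6 → 7). Not NE.
(B, C, m1): P2 can switch to R (7 → 10). Not NE.
(The remaining 3 profiles each have a profitable deviation by the same check.)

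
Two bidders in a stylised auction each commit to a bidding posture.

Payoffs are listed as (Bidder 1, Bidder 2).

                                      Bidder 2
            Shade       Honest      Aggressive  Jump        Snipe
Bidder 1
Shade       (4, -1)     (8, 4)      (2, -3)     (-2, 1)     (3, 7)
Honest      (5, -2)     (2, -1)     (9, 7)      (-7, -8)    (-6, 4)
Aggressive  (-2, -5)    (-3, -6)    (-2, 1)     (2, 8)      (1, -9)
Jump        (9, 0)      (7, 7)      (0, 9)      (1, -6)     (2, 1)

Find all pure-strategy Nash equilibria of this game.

Pure-strategy Nash equilibria: (Shade, Snipe) and (Honest, Aggressive) and (Aggressive, Jump)

Bidder 1 against Shade: payoffs 4, 5, -2, 9 → best response Jump.
Bidder 1 against Honest: payoffs 8, 2, -3, 7 → best response Shade.
Bidder 1 against Aggressive: payoffs 2, 9, -2, 0 → best response Honest.
Bidder 1 against Jump: payoffs -2, -7, 2, 1 → best response Aggressive.
Bidder 1 against Snipe: payoffs 3, -6, 1, 2 → best response Shade.
Bidder 2 against Shade: payoffs -1, 4, -3, 1, 7 → best response Snipe.
Bidder 2 against Honest: payoffs -2, -1, 7, -8, 4 → best response Aggressive.
Bidder 2 against Aggressive: payoffs -5, -6, 1, 8, -9 → best response Jump.
Bidder 2 against Jump: payoffs 0, 7, 9, -6, 1 → best response Aggressive.
Mutual best responses: (Shade, Snipe); (Honest, Aggressive); (Aggressive, Jump).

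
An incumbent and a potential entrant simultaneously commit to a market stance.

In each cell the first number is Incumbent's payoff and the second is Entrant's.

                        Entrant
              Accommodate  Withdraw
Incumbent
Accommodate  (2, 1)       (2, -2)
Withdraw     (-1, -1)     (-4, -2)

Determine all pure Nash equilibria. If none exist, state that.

Check each profile: it is a Nash equilibrium iff no player can strictly gain by switching unilaterally.
(Accommodate, Accommodate): Incumbent gets 2, best alternative -1; Entrant gets 1, best alternative -2. No profitable deviation — NE.
(Accommodate, Withdraw): Entrant can switch to Accommodate (-2 → 1). Not NE.
(Withdraw, Accommodate): Incumbent can switch to Accommodate (-1 → 2). Not NE.
(Withdraw, Withdraw): Incumbent can switch to Accommodate (-4 → 2). Not NE.

Pure NE: (Accommodate, Accommodate)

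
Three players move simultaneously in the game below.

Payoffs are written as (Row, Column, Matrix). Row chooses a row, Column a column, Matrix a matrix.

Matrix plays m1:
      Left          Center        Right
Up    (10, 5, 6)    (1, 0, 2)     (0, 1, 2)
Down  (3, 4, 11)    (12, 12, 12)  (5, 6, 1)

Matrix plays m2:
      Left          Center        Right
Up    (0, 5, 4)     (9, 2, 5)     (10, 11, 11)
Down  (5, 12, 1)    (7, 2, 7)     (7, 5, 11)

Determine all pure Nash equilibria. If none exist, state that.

Row against (Left, m1): payoffs 10, 3 → best response Up.
Row against (Left, m2): payoffs 0, 5 → best response Down.
Row against (Center, m1): payoffs 1, 12 → best response Down.
Row against (Center, m2): payoffs 9, 7 → best response Up.
Row against (Right, m1): payoffs 0, 5 → best response Down.
Row against (Right, m2): payoffs 10, 7 → best response Up.
Column against (Up, m1): payoffs 5, 0, 1 → best response Left.
Column against (Up, m2): payoffs 5, 2, 11 → best response Right.
Column against (Down, m1): payoffs 4, 12, 6 → best response Center.
Column against (Down, m2): payoffs 12, 2, 5 → best response Left.
Matrix against (Up, Left): payoffs 6, 4 → best response m1.
Matrix against (Up, Center): payoffs 2, 5 → best response m2.
Matrix against (Up, Right): payoffs 2, 11 → best response m2.
Matrix against (Down, Left): payoffs 11, 1 → best response m1.
Matrix against (Down, Center): payoffs 12, 7 → best response m1.
Matrix against (Down, Right): payoffs 1, 11 → best response m2.
Mutual best responses: (Up, Left, m1); (Up, Right, m2); (Down, Center, m1).

(Up, Left, m1); (Up, Right, m2); (Down, Center, m1)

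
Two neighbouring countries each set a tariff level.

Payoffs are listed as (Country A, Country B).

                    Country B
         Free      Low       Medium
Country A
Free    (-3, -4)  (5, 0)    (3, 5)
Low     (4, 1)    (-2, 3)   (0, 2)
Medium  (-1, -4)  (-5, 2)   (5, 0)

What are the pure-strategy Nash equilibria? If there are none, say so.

There is no pure-strategy Nash equilibrium.

Country A against Free: payoffs -3, 4, -1 → best response Low.
Country A against Low: payoffs 5, -2, -5 → best response Free.
Country A against Medium: payoffs 3, 0, 5 → best response Medium.
Country B against Free: payoffs -4, 0, 5 → best response Medium.
Country B against Low: payoffs 1, 3, 2 → best response Low.
Country B against Medium: payoffs -4, 2, 0 → best response Low.
No profile is a mutual best response for all players.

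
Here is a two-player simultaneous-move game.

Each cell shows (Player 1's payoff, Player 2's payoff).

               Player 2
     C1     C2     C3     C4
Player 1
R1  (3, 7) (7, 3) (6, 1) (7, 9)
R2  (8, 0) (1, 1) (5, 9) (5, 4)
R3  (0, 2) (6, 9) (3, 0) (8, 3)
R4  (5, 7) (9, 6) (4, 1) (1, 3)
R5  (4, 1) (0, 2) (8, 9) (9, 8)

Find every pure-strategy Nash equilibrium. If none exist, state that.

(R5, C3)

Mark each player's best response to every combination of opponents' strategies; a profile where every player is best-responding is a pure Nash equilibrium.
Player 1 against C1: payoffs 3, 8, 0, 5, 4 → best response R2.
Player 1 against C2: payoffs 7, 1, 6, 9, 0 → best response R4.
Player 1 against C3: payoffs 6, 5, 3, 4, 8 → best response R5.
Player 1 against C4: payoffs 7, 5, 8, 1, 9 → best response R5.
Player 2 against R1: payoffs 7, 3, 1, 9 → best response C4.
Player 2 against R2: payoffs 0, 1, 9, 4 → best response C3.
Player 2 against R3: payoffs 2, 9, 0, 3 → best response C2.
Player 2 against R4: payoffs 7, 6, 1, 3 → best response C1.
Player 2 against R5: payoffs 1, 2, 9, 8 → best response C3.
Mutual best responses: (R5, C3).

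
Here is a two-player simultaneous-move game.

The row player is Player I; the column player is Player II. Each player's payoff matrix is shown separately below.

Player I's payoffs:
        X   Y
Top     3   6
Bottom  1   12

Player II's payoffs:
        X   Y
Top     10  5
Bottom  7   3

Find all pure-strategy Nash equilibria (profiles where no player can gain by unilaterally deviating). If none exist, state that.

For each strategy profile, look for a profitable unilateral deviation.
(Top, X): Player I gets 3, best alternative 1; Player II gets 10, best alternative 5. No profitable deviation — NE.
(Top, Y): Player I can switch to Bottom (6 → 12). Not NE.
(Bottom, X): Player I can switch to Top (1 → 3). Not NE.
(Bottom, Y): Player II can switch to X (3 → 7). Not NE.

Pure NE: (Top, X)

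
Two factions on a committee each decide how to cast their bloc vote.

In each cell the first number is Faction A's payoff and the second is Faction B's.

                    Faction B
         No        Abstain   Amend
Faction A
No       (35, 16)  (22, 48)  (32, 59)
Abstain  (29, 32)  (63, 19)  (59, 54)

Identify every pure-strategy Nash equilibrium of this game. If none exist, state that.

Faction A against No: payoffs 35, 29 → best response No.
Faction A against Abstain: payoffs 22, 63 → best response Abstain.
Faction A against Amend: payoffs 32, 59 → best response Abstain.
Faction B against No: payoffs 16, 48, 59 → best response Amend.
Faction B against Abstain: payoffs 32, 19, 54 → best response Amend.
Mutual best responses: (Abstain, Amend).

The unique pure-strategy Nash equilibrium is (Abstain, Amend).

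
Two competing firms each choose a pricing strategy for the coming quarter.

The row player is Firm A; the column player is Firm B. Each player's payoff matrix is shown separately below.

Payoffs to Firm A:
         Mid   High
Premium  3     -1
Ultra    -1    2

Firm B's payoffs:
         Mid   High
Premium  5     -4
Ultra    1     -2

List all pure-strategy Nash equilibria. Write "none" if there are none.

Pure NE: (Premium, Mid)

For each player, find the best response to each opponent profile; mutual best responses are the pure NE.
Firm A against Mid: payoffs 3, -1 → best response Premium.
Firm A against High: payoffs -1, 2 → best response Ultra.
Firm B against Premium: payoffs 5, -4 → best response Mid.
Firm B against Ultra: payoffs 1, -2 → best response Mid.
Mutual best responses: (Premium, Mid).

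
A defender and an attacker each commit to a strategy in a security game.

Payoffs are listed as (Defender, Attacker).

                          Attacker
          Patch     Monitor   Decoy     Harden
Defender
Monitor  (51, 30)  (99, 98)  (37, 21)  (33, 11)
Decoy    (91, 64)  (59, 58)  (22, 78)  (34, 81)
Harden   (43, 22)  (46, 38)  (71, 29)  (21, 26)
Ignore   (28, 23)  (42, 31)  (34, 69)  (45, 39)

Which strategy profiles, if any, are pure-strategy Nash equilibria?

The unique pure-strategy Nash equilibrium is (Monitor, Monitor).

Check each profile: it is a Nash equilibrium iff no player can strictly gain by switching unilaterally.
(Monitor, Patch): Defender can switch to Decoy (51 → 91). Not NE.
(Monitor, Monitor): Defender gets 99, best alternative 59; Attacker gets 98, best alternative 30. No profitable deviation — NE.
(Monitor, Decoy): Defender can switch to Harden (37 → 71). Not NE.
(Monitor, Harden): Defender can switch to Decoy (33 → 34). Not NE.
(Decoy, Patch): Attacker can switch to Decoy (64 → 78). Not NE.
(Decoy, Monitor): Defender can switch to Monitor (59 → 99). Not NE.
(Decoy, Decoy): Defender can switch to Monitor (22 → 37). Not NE.
(The remaining 9 profiles each have a profitable deviation by the same check.)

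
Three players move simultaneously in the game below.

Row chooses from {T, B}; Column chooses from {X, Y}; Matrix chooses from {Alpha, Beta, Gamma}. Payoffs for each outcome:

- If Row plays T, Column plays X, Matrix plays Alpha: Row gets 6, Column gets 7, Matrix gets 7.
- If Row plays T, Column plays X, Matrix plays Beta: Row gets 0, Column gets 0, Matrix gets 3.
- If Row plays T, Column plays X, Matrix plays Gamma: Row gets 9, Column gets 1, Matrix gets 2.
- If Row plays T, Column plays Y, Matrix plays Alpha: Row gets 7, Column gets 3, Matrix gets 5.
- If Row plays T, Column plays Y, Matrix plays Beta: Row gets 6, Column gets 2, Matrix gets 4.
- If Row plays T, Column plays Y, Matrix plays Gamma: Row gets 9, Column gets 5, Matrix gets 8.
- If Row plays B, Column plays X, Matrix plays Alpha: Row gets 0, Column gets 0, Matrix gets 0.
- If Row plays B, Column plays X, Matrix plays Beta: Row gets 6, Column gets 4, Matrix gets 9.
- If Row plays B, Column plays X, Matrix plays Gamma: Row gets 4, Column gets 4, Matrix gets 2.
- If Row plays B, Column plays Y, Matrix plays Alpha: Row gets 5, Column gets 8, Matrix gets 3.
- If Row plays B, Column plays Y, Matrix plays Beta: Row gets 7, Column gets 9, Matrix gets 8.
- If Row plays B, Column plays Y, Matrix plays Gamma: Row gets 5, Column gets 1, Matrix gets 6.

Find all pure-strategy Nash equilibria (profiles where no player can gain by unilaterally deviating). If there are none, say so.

Pure-strategy Nash equilibria: (T, X, Alpha); (T, Y, Gamma); (B, Y, Beta)

Row against (X, Alpha): payoffs 6, 0 → best response T.
Row against (X, Beta): payoffs 0, 6 → best response B.
Row against (X, Gamma): payoffs 9, 4 → best response T.
Row against (Y, Alpha): payoffs 7, 5 → best response T.
Row against (Y, Beta): payoffs 6, 7 → best response B.
Row against (Y, Gamma): payoffs 9, 5 → best response T.
Column against (T, Alpha): payoffs 7, 3 → best response X.
Column against (T, Beta): payoffs 0, 2 → best response Y.
Column against (T, Gamma): payoffs 1, 5 → best response Y.
Column against (B, Alpha): payoffs 0, 8 → best response Y.
Column against (B, Beta): payoffs 4, 9 → best response Y.
Column against (B, Gamma): payoffs 4, 1 → best response X.
Matrix against (T, X): payoffs 7, 3, 2 → best response Alpha.
Matrix against (T, Y): payoffs 5, 4, 8 → best response Gamma.
Matrix against (B, X): payoffs 0, 9, 2 → best response Beta.
Matrix against (B, Y): payoffs 3, 8, 6 → best response Beta.
Mutual best responses: (T, X, Alpha); (T, Y, Gamma); (B, Y, Beta).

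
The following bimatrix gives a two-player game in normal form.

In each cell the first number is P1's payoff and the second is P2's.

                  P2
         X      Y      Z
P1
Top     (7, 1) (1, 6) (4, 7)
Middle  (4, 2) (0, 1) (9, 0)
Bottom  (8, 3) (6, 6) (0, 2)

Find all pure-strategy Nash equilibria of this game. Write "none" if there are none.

P1 against X: payoffs 7, 4, 8 → best response Bottom.
P1 against Y: payoffs 1, 0, 6 → best response Bottom.
P1 against Z: payoffs 4, 9, 0 → best response Middle.
P2 against Top: payoffs 1, 6, 7 → best response Z.
P2 against Middle: payoffs 2, 1, 0 → best response X.
P2 against Bottom: payoffs 3, 6, 2 → best response Y.
Mutual best responses: (Bottom, Y).

Pure NE: (Bottom, Y)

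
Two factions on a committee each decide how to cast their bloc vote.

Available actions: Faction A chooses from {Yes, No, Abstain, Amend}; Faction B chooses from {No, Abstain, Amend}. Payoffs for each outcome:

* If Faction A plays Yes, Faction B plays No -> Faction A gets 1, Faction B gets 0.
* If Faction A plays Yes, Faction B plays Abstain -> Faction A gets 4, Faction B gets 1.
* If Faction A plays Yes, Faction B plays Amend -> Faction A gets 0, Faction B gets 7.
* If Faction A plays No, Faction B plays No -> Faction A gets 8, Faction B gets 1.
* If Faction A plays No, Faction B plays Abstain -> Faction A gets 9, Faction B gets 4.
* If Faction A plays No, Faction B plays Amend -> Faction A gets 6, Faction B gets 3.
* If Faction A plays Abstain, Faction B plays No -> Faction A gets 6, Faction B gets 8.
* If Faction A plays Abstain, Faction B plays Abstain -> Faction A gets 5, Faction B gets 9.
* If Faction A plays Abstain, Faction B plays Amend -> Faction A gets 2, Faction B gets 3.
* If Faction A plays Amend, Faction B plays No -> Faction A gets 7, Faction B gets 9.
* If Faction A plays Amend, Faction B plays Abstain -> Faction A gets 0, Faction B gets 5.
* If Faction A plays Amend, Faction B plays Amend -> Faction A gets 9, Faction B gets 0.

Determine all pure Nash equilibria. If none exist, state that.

For each strategy profile, look for a profitable unilateral deviation.
(Yes, No): Faction A can switch to No (1 → 8). Not NE.
(Yes, Abstain): Faction A can switch to No (4 → 9). Not NE.
(Yes, Amend): Faction A can switch to No (0 → 6). Not NE.
(No, No): Faction B can switch to Abstain (1 → 4). Not NE.
(No, Abstain): Faction A gets 9, best alternative 5; Faction B gets 4, best alternative 3. No profitable deviation — NE.
(No, Amend): Faction A can switch to Amend (6 → 9). Not NE.
(Abstain, No): Faction A can switch to No (6 → 8). Not NE.
(The remaining 5 profiles each have a profitable deviation by the same check.)

Pure NE: (No, Abstain)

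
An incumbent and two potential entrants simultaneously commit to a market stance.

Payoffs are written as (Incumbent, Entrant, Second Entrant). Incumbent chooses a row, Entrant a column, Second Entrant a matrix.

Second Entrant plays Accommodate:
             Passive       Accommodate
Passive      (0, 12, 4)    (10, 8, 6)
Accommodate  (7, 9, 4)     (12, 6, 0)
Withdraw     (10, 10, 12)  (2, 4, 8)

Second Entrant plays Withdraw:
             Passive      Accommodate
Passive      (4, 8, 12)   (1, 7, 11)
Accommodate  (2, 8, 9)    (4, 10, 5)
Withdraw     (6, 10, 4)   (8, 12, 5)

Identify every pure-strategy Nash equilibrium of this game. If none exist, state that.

Incumbent against (Passive, Accommodate): payoffs 0, 7, 10 → best response Withdraw.
Incumbent against (Passive, Withdraw): payoffs 4, 2, 6 → best response Withdraw.
Incumbent against (Accommodate, Accommodate): payoffs 10, 12, 2 → best response Accommodate.
Incumbent against (Accommodate, Withdraw): payoffs 1, 4, 8 → best response Withdraw.
Entrant against (Passive, Accommodate): payoffs 12, 8 → best response Passive.
Entrant against (Passive, Withdraw): payoffs 8, 7 → best response Passive.
Entrant against (Accommodate, Accommodate): payoffs 9, 6 → best response Passive.
Entrant against (Accommodate, Withdraw): payoffs 8, 10 → best response Accommodate.
Entrant against (Withdraw, Accommodate): payoffs 10, 4 → best response Passive.
Entrant against (Withdraw, Withdraw): payoffs 10, 12 → best response Accommodate.
Second Entrant against (Passive, Passive): payoffs 4, 12 → best response Withdraw.
Second Entrant against (Passive, Accommodate): payoffs 6, 11 → best response Withdraw.
Second Entrant against (Accommodate, Passive): payoffs 4, 9 → best response Withdraw.
Second Entrant against (Accommodate, Accommodate): payoffs 0, 5 → best response Withdraw.
Second Entrant against (Withdraw, Passive): payoffs 12, 4 → best response Accommodate.
Second Entrant against (Withdraw, Accommodate): payoffs 8, 5 → best response Accommodate.
Mutual best responses: (Withdraw, Passive, Accommodate).

Pure NE: (Withdraw, Passive, Accommodate)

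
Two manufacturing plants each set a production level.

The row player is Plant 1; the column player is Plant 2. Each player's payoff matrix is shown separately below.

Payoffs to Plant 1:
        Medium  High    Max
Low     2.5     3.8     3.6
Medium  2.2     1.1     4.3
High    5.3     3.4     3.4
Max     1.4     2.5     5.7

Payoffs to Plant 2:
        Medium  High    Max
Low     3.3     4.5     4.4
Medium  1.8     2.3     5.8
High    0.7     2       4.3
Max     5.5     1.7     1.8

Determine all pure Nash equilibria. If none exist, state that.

For each strategy profile, look for a profitable unilateral deviation.
(Low, Medium): Plant 1 can switch to High (2.5 → 5.3). Not NE.
(Low, High): Plant 1 gets 3.8, best alternative 3.4; Plant 2 gets 4.5, best alternative 4.4. No profitable deviation — NE.
(Low, Max): Plant 1 can switch to Medium (3.6 → 4.3). Not NE.
(Medium, Medium): Plant 1 can switch to Low (2.2 → 2.5). Not NE.
(Medium, High): Plant 1 can switch to Low (1.1 → 3.8). Not NE.
(Medium, Max): Plant 1 can switch to Max (4.3 → 5.7). Not NE.
(High, Medium): Plant 2 can switch to High (0.7 → 2). Not NE.
(High, High): Plant 1 can switch to Low (3.4 → 3.8). Not NE.
(High, Max): Plant 1 can switch to Low (3.4 → 3.6). Not NE.
(The remaining 3 profiles each have a profitable deviation by the same check.)

(Low, High)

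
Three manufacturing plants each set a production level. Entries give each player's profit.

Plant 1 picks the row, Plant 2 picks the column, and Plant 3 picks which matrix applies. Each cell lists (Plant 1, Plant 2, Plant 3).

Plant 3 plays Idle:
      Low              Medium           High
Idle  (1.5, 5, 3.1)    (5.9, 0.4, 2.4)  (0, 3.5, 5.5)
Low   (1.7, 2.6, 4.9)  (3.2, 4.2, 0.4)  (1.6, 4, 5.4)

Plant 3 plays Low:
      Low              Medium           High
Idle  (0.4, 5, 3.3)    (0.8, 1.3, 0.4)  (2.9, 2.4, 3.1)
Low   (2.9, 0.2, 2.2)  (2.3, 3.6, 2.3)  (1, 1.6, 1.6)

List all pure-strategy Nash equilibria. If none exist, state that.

(Idle, Low, Idle): Plant 1 can switch to Low (1.5 → 1.7). Not NE.
(Idle, Low, Low): Plant 1 can switch to Low (0.4 → 2.9). Not NE.
(Idle, Medium, Idle): Plant 2 can switch to Low (0.4 → 5). Not NE.
(Idle, Medium, Low): Plant 1 can switch to Low (0.8 → 2.3). Not NE.
(Idle, High, Idle): Plant 1 can switch to Low (0 → 1.6). Not NE.
(Idle, High, Low): Plant 2 can switch to Low (2.4 → 5). Not NE.
(Low, Medium, Low): Plant 1 gets 2.3, best alternative 0.8; Plant 2 gets 3.6, best alternative 1.6; Plant 3 gets 2.3, best alternative 0.4. No profitable deviation — NE.
(The remaining 5 profiles each have a profitable deviation by the same check.)

Pure NE: (Low, Medium, Low)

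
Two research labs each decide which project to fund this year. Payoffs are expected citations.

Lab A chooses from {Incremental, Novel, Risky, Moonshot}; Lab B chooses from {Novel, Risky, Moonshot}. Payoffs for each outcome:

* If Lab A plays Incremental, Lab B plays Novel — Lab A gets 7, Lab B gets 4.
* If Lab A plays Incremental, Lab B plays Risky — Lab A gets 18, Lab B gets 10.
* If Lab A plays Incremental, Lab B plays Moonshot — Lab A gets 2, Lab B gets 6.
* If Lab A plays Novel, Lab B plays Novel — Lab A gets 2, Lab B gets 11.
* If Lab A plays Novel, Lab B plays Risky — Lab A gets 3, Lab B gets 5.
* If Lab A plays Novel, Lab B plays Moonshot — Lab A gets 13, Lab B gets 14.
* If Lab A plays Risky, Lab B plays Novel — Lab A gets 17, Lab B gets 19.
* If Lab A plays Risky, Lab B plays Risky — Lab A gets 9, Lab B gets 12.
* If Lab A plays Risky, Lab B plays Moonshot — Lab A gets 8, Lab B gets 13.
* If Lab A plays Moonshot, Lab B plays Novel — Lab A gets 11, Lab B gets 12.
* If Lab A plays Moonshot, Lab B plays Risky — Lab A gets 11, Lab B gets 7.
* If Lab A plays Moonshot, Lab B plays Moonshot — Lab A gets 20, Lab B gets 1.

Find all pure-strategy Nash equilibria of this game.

(Incremental, Novel): Lab A can switch to Risky (7 → 17). Not NE.
(Incremental, Risky): Lab A gets 18, best alternative 11; Lab B gets 10, best alternative 6. No profitable deviation — NE.
(Incremental, Moonshot): Lab A can switch to Novel (2 → 13). Not NE.
(Novel, Novel): Lab A can switch to Incremental (2 → 7). Not NE.
(Novel, Risky): Lab A can switch to Incremental (3 → 18). Not NE.
(Novel, Moonshot): Lab A can switch to Moonshot (13 → 20). Not NE.
(Risky, Novel): Lab A gets 17, best alternative 11; Lab B gets 19, best alternative 13. No profitable deviation — NE.
(Risky, Risky): Lab A can switch to Incremental (9 → 18). Not NE.
(Risky, Moonshot): Lab A can switch to Novel (8 → 13). Not NE.
(Moonshot, Novel): Lab A can switch to Risky (11 → 17). Not NE.
(The remaining 2 profiles each have a profitable deviation by the same check.)

The pure Nash equilibria are (Incremental, Risky); (Risky, Novel).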